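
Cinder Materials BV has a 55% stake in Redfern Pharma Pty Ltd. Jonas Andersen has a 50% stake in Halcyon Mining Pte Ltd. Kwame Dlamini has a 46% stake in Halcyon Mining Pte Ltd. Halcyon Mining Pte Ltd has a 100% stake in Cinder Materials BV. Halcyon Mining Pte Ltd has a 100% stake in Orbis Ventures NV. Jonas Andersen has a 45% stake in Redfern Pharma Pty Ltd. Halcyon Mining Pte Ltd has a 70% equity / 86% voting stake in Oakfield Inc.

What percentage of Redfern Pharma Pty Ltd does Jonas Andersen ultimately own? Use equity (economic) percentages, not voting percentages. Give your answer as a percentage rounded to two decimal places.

Jonas reaches Redfern along 2 paths.
Direct stake: 45% = 45%.
Via Halcyon → Cinder: 50% × 100% × 55% = 27.5%.
Total: 45% + 27.5% = 72.5%.
Rounded: 72.50%.

72.50%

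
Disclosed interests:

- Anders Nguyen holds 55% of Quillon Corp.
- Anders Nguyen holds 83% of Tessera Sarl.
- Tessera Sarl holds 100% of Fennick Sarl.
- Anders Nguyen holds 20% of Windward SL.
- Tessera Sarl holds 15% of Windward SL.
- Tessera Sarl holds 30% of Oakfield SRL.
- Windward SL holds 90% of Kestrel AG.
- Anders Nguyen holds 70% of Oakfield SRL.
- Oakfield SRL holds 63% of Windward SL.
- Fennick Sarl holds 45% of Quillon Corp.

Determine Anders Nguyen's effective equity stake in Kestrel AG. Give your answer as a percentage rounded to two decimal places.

Anders reaches Kestrel along 4 paths.
Via Windward: 20% × 90% = 18%.
Via Tessera → Oakfield → Windward: 83% × 30% × 63% × 90% = 14.1183%.
Via Oakfield → Windward: 70% × 63% × 90% = 39.69%.
Via Tessera → Windward: 83% × 15% × 90% = 11.205%.
Total: 18% + 14.1183% + 39.69% + 11.205% = 83.0133%.
Rounded: 83.01%.

83.01%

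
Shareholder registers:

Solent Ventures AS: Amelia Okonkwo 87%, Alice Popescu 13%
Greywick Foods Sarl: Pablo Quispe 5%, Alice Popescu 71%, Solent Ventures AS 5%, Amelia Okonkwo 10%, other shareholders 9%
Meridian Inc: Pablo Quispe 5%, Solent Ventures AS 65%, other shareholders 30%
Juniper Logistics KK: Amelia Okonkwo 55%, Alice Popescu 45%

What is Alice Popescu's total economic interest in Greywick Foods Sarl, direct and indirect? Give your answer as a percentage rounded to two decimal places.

Alice reaches Greywick along 2 paths.
Direct stake: 71% = 71%.
Via Solent: 13% × 5% = 0.65%.
Total: 71% + 0.65% = 71.65%.

71.65%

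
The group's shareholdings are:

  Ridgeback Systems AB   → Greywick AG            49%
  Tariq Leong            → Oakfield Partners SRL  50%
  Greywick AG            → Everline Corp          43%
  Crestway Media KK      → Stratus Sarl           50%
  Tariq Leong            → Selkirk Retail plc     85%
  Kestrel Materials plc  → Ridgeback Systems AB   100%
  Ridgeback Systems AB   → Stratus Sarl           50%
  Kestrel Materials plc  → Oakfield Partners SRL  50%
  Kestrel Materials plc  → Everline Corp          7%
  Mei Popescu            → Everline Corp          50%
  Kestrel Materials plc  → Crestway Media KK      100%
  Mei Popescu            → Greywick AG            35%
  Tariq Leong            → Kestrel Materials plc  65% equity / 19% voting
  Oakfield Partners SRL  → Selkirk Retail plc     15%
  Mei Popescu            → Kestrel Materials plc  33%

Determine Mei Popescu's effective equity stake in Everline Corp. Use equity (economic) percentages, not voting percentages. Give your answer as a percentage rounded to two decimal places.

Mei reaches Everline along 4 paths.
Via Kestrel: 33% × 7% = 2.31%.
Direct stake: 50% = 50%.
Via Greywick: 35% × 43% = 15.05%.
Via Kestrel → Ridgeback → Greywick: 33% × 100% × 49% × 43% = 6.9531%.
Total: 2.31% + 50% + 15.05% + 6.9531% = 74.3131%.
Rounded: 74.31%.

74.31%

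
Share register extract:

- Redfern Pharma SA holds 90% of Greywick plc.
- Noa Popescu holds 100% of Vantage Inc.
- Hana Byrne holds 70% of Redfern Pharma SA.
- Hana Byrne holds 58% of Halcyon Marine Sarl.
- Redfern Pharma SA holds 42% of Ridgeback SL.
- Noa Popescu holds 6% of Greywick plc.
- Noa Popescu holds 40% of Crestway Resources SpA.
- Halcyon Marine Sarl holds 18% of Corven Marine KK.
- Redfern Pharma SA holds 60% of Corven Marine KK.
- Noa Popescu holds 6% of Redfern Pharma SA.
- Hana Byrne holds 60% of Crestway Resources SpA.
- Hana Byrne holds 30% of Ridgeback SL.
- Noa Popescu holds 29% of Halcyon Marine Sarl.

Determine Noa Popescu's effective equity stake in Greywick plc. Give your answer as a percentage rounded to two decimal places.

Noa reaches Greywick along 2 paths.
Via Redfern: 6% × 90% = 5.4%.
Direct stake: 6% = 6%.
Total: 5.4% + 6% = 11.4%.
Rounded: 11.40%.

11.40%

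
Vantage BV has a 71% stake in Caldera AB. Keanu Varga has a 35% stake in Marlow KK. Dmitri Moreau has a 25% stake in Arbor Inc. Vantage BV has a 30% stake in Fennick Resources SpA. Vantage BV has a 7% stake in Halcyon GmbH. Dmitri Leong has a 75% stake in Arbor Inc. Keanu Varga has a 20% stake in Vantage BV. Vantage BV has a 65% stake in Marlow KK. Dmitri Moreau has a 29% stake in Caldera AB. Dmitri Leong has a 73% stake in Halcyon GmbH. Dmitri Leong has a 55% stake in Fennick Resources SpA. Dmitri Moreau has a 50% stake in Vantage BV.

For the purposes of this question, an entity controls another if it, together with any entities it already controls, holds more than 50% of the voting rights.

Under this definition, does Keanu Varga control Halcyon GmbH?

No

Keanu's largest direct stake is 35% in Marlow, which does not meet the threshold, so Keanu controls no company.
Neither Keanu nor any entity Keanu controls holds any voting interest in Halcyon.
So Keanu does not control Halcyon.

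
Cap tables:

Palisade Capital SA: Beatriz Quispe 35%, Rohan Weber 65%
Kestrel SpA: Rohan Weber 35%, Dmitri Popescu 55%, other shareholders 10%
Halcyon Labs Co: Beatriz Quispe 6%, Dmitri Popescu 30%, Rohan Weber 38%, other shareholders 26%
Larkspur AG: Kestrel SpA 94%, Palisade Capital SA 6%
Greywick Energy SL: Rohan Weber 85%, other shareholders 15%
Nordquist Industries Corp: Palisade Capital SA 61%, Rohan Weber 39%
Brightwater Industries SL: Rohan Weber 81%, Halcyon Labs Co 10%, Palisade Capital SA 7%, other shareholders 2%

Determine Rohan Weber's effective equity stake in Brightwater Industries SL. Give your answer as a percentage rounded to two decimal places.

Rohan reaches Brightwater along 3 paths.
Direct stake: 81% = 81%.
Via Halcyon: 38% × 10% = 3.8%.
Via Palisade: 65% × 7% = 4.55%.
Total: 81% + 3.8% + 4.55% = 89.35%.

89.35%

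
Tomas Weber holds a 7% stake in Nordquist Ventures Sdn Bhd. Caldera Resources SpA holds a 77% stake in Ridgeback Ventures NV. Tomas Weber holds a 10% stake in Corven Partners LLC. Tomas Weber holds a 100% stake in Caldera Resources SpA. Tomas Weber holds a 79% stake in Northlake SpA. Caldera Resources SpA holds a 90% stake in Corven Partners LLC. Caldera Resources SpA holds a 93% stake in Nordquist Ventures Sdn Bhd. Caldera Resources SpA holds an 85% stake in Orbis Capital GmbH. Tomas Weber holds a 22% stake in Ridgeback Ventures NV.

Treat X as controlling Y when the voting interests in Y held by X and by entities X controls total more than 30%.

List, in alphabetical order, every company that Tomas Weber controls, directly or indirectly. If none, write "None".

Caldera Resources SpA, Corven Partners LLC, Nordquist Ventures Sdn Bhd, Northlake SpA, Orbis Capital GmbH, Ridgeback Ventures NV

Tomas holds 100% of Caldera, so Tomas controls Caldera.
Tomas holds 79% of Northlake, so Tomas controls Northlake.
Caldera and Tomas together hold 93% + 7% = 100% of Nordquist, so Tomas controls Nordquist.
Caldera and Tomas together hold 77% + 22% = 99% of Ridgeback, so Tomas controls Ridgeback.
Tomas and Caldera together hold 10% + 90% = 100% of Corven, so Tomas controls Corven.
Caldera holds 85% of Orbis, so Tomas controls Orbis.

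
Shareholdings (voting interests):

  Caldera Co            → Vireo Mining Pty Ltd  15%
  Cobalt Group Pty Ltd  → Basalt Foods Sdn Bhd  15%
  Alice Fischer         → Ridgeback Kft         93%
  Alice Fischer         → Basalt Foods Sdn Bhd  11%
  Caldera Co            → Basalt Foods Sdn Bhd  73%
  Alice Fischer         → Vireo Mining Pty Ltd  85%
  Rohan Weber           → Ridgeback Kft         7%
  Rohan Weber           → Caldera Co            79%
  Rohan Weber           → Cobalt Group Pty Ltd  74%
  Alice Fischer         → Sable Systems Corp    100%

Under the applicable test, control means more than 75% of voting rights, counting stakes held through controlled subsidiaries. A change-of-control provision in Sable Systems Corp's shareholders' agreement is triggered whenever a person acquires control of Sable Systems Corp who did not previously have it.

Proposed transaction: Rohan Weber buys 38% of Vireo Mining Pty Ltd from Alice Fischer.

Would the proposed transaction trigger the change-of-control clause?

The purchase adds only to Rohan's holdings (Alice's stake shrinks), so Rohan is the only person who could newly come to control Sable.
Rohan holds 79% of Caldera, so Rohan controls Caldera.
Neither Rohan nor any entity Rohan controls holds any voting interest in Sable.
So before the transaction, Rohan does not control Sable.
After the purchase, Rohan holds 38% of Vireo directly, and Alice's stake falls to 47%.
Rohan's side now holds 15% + 38% = 53% of Vireo, not > 75%, so Rohan still does not control Vireo.
After the transaction, neither Rohan nor any entity Rohan controls holds a voting interest in Sable, so Rohan still does not control it.
No new person acquires control, so the clause is not triggered.

No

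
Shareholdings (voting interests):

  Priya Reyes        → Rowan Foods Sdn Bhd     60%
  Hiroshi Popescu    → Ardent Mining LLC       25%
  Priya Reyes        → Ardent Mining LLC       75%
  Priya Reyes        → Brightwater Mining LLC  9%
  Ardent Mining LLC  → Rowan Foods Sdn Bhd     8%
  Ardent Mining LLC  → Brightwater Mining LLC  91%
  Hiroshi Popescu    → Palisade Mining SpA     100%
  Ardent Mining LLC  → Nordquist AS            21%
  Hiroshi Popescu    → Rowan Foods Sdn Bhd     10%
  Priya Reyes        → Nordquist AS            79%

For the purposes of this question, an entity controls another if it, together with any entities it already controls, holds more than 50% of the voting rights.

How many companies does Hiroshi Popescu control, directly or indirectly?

Hiroshi holds 100% of Palisade, so Hiroshi controls Palisade.
No other company's threshold is met.
Hiroshi controls 1 company.

1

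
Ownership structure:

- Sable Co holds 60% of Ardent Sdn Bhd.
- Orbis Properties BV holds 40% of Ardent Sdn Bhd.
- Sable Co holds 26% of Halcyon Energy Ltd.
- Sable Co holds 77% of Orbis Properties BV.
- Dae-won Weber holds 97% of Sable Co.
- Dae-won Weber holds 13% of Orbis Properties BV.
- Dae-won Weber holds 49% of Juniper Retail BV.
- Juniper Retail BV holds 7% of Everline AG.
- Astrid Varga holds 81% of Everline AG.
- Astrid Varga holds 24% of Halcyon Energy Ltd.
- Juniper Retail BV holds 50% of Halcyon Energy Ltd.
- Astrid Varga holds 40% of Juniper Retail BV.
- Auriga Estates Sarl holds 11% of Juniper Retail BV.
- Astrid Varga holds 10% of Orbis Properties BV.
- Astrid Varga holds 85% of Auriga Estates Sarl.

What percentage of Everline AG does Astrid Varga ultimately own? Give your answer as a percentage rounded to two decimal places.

84.45%

Astrid reaches Everline along 3 paths.
Via Juniper: 40% × 7% = 2.8%.
Via Auriga → Juniper: 85% × 11% × 7% = 0.6545%.
Direct stake: 81% = 81%.
Total: 2.8% + 0.6545% + 81% = 84.4545%.
Rounded: 84.45%.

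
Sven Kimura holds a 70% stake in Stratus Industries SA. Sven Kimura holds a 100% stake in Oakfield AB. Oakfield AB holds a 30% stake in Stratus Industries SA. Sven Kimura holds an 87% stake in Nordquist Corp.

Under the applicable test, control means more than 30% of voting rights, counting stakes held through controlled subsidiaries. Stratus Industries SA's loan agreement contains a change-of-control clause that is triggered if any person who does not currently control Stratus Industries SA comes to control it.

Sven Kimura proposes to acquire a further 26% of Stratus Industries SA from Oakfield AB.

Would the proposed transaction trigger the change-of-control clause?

The purchase adds only to Sven's holdings (Oakfield's stake shrinks), so Sven is the only person who could newly come to control Stratus.
Sven holds 100% of Oakfield, so Sven controls Oakfield.
Sven and Oakfield together hold 70% + 30% = 100% of Stratus, so Sven controls Stratus.
So Sven already controls Stratus before the transaction.
After the purchase, Sven's direct stake in Stratus rises to 70% + 26% = 96%, and Oakfield's stake falls to 4%.
Sven controlled Stratus already, so this is not a new person acquiring control; every other person's position is unchanged or reduced.
No new person acquires control, so the clause is not triggered.

No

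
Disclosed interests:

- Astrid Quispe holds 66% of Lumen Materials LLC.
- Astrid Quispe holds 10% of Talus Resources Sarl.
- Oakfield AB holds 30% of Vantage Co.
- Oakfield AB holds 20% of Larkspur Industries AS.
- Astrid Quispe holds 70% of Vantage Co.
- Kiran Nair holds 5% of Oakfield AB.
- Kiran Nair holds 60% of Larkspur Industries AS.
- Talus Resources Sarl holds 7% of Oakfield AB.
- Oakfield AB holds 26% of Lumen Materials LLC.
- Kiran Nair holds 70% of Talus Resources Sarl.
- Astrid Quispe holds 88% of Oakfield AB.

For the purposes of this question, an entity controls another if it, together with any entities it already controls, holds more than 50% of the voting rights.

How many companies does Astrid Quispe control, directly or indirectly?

3

Astrid holds 88% of Oakfield, so Astrid controls Oakfield.
Oakfield and Astrid together hold 26% + 66% = 92% of Lumen, so Astrid controls Lumen.
Astrid and Oakfield together hold 70% + 30% = 100% of Vantage, so Astrid controls Vantage.
No other company's threshold is met.
Astrid controls 3 companies.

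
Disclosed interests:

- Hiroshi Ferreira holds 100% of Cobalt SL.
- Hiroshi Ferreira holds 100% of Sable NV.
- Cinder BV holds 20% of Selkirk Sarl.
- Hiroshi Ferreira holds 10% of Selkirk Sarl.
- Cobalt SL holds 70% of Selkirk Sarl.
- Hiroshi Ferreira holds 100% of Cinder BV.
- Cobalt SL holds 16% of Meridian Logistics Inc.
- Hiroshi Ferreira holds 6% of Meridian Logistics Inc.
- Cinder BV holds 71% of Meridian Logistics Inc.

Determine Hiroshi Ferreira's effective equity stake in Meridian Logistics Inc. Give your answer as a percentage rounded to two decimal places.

93.00%

Hiroshi reaches Meridian along 3 paths.
Direct stake: 6% = 6%.
Via Cinder: 100% × 71% = 71%.
Via Cobalt: 100% × 16% = 16%.
Total: 6% + 71% + 16% = 93%.
Rounded: 93.00%.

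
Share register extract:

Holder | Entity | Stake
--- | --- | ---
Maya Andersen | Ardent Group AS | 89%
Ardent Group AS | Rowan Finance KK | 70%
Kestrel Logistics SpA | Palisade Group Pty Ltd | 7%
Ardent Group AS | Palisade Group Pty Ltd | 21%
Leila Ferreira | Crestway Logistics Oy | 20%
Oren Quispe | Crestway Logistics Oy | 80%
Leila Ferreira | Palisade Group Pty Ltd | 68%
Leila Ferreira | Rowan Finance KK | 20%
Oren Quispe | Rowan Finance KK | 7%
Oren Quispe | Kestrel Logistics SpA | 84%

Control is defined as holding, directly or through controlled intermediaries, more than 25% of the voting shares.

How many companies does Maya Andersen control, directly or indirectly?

2

Maya holds 89% of Ardent, so Maya controls Ardent.
Ardent holds 70% of Rowan, so Maya controls Rowan.
No other company's threshold is met.
Maya controls 2 companies.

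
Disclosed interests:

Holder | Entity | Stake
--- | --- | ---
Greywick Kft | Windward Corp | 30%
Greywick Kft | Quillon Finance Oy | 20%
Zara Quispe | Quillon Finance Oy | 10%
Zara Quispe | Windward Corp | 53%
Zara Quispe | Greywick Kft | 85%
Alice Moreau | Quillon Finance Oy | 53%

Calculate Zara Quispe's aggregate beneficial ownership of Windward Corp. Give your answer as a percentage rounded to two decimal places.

78.50%

Zara reaches Windward along 2 paths.
Direct stake: 53% = 53%.
Via Greywick: 85% × 30% = 25.5%.
Total: 53% + 25.5% = 78.5%.
Rounded: 78.50%.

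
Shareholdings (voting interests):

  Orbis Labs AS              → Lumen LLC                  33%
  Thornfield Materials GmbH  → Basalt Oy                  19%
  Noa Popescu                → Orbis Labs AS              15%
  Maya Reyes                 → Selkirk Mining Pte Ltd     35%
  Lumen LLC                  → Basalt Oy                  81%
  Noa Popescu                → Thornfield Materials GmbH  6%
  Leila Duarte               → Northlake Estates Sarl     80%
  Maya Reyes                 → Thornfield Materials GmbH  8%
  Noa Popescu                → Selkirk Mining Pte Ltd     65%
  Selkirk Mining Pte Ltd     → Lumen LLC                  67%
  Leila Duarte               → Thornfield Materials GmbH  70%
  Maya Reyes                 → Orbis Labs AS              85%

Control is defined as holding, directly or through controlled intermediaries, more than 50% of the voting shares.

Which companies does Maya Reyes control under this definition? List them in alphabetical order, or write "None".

Maya holds 85% of Orbis, so Maya controls Orbis.
No other company's threshold is met.

Orbis Labs AS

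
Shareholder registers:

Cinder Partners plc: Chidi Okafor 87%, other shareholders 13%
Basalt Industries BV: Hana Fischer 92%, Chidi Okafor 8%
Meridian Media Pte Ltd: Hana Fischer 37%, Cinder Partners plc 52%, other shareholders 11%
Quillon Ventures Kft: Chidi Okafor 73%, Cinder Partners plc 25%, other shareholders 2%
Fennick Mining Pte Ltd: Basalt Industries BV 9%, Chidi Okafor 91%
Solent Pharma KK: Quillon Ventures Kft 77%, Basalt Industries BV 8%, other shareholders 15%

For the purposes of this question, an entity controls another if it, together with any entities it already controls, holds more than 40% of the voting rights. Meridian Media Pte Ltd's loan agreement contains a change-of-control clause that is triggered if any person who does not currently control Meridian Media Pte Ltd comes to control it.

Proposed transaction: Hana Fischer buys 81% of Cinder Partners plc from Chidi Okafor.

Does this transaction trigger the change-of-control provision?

Yes

The purchase adds only to Hana's holdings (Chidi's stake shrinks), so Hana is the only person who could newly come to control Meridian.
Hana holds 92% of Basalt, so Hana controls Basalt.
In Meridian, Hana's side holds only 37%, not > 40%.
So before the transaction, Hana does not control Meridian.
After the purchase, Hana holds 81% of Cinder directly, and Chidi's stake falls to 6%.
Hana holds 81% of Cinder, so Hana controls Cinder.
Hana and Cinder together hold 37% + 52% = 89% of Meridian, so Hana controls Meridian.
Hana did not control Meridian before and does after, so the clause is triggered.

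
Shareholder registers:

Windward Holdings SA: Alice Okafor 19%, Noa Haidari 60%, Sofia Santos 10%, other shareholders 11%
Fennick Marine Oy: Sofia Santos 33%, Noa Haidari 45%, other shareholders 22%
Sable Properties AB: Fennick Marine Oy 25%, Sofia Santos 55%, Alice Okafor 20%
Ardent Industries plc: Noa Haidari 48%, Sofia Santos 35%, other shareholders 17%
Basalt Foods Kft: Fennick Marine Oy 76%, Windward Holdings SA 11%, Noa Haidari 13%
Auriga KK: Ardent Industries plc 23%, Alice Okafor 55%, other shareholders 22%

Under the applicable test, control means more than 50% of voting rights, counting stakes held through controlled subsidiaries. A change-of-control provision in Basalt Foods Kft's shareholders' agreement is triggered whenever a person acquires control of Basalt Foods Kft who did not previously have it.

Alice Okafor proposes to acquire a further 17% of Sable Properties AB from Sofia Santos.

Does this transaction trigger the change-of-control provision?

The purchase adds only to Alice's holdings (Sofia's stake shrinks), so Alice is the only person who could newly come to control Basalt.
Alice holds 55% of Auriga, so Alice controls Auriga.
Neither Alice nor any entity Alice controls holds any voting interest in Basalt.
So before the transaction, Alice does not control Basalt.
After the purchase, Alice's direct stake in Sable rises to 20% + 17% = 37%, and Sofia's stake falls to 38%.
Alice's side now holds 37% of Sable, not > 50%, so Alice still does not control Sable.
After the transaction, neither Alice nor any entity Alice controls holds a voting interest in Basalt, so Alice still does not control it.
No new person acquires control, so the clause is not triggered.

No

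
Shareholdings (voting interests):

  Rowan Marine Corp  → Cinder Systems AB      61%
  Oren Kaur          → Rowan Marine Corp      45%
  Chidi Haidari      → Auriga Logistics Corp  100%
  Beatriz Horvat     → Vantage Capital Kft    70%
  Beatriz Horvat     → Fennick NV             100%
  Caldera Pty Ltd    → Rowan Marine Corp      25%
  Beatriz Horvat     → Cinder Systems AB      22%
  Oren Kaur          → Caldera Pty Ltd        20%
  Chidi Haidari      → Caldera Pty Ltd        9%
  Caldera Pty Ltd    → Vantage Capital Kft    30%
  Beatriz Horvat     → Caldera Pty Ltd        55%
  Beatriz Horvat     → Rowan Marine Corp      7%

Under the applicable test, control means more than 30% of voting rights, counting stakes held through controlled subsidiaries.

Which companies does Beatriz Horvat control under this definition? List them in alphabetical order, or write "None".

Caldera Pty Ltd, Cinder Systems AB, Fennick NV, Rowan Marine Corp, Vantage Capital Kft

Beatriz holds 55% of Caldera, so Beatriz controls Caldera.
Caldera and Beatriz together hold 30% + 70% = 100% of Vantage, so Beatriz controls Vantage.
Beatriz and Caldera together hold 7% + 25% = 32% of Rowan, so Beatriz controls Rowan.
Rowan and Beatriz together hold 61% + 22% = 83% of Cinder, so Beatriz controls Cinder.
Beatriz holds 100% of Fennick, so Beatriz controls Fennick.
No other company's threshold is met.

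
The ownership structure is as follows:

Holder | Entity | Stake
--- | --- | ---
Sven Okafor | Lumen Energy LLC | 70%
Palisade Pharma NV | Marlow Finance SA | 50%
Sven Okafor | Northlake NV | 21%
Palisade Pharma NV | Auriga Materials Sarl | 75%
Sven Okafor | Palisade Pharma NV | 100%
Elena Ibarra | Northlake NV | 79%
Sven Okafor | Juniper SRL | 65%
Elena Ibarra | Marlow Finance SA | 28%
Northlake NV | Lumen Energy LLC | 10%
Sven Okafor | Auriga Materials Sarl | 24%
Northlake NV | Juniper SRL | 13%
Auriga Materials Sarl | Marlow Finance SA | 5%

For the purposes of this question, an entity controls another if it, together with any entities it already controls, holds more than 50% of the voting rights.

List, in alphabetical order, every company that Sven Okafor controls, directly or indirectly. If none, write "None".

Auriga Materials Sarl, Juniper SRL, Lumen Energy LLC, Marlow Finance SA, Palisade Pharma NV

Sven holds 100% of Palisade, so Sven controls Palisade.
Sven holds 70% of Lumen, so Sven controls Lumen.
Sven holds 65% of Juniper, so Sven controls Juniper.
Palisade and Sven together hold 75% + 24% = 99% of Auriga, so Sven controls Auriga.
Palisade and Auriga together hold 50% + 5% = 55% of Marlow, so Sven controls Marlow.
No other company's threshold is met.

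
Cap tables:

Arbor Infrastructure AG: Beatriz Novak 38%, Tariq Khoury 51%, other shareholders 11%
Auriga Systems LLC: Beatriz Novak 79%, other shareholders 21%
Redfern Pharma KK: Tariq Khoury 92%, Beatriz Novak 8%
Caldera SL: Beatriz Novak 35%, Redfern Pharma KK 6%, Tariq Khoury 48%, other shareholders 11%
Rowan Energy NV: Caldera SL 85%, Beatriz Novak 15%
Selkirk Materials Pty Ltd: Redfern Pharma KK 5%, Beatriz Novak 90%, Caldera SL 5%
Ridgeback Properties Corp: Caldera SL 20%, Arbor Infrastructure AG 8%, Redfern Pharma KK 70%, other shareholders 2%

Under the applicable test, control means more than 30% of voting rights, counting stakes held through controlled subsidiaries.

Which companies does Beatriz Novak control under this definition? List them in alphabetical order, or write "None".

Arbor Infrastructure AG, Auriga Systems LLC, Caldera SL, Rowan Energy NV, Selkirk Materials Pty Ltd

Beatriz holds 38% of Arbor, so Beatriz controls Arbor.
Beatriz holds 79% of Auriga, so Beatriz controls Auriga.
Beatriz holds 35% of Caldera, so Beatriz controls Caldera.
Caldera and Beatriz together hold 85% + 15% = 100% of Rowan, so Beatriz controls Rowan.
Beatriz and Caldera together hold 90% + 5% = 95% of Selkirk, so Beatriz controls Selkirk.
No other company's threshold is met.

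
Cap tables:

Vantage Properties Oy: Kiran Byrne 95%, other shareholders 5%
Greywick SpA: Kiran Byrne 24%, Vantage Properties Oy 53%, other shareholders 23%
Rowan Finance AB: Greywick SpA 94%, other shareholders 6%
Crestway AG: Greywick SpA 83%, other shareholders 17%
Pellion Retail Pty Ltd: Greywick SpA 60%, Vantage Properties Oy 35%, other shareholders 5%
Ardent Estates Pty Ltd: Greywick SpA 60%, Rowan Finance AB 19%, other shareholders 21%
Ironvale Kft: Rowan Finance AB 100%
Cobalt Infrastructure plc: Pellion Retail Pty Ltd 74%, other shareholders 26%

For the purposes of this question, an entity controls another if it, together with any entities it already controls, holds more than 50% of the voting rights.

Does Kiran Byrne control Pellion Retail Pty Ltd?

Yes

Kiran holds 95% of Vantage, so Kiran controls Vantage.
Kiran and Vantage together hold 24% + 53% = 77% of Greywick, so Kiran controls Greywick.
Greywick and Vantage together hold 60% + 35% = 95% of Pellion, so Kiran controls Pellion.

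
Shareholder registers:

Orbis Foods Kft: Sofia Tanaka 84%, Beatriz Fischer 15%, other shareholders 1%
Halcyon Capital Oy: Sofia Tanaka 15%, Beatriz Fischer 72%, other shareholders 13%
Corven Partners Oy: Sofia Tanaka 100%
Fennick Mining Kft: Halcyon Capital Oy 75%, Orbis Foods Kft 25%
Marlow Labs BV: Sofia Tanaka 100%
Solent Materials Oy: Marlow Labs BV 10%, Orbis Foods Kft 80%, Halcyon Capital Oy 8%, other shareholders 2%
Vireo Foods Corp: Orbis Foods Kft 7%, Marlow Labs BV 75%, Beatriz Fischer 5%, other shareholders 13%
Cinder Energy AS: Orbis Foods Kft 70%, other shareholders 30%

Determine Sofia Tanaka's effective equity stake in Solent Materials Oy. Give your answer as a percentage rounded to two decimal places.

78.40%

Sofia reaches Solent along 3 paths.
Via Marlow: 100% × 10% = 10%.
Via Orbis: 84% × 80% = 67.2%.
Via Halcyon: 15% × 8% = 1.2%.
Total: 10% + 67.2% + 1.2% = 78.4%.
Rounded: 78.40%.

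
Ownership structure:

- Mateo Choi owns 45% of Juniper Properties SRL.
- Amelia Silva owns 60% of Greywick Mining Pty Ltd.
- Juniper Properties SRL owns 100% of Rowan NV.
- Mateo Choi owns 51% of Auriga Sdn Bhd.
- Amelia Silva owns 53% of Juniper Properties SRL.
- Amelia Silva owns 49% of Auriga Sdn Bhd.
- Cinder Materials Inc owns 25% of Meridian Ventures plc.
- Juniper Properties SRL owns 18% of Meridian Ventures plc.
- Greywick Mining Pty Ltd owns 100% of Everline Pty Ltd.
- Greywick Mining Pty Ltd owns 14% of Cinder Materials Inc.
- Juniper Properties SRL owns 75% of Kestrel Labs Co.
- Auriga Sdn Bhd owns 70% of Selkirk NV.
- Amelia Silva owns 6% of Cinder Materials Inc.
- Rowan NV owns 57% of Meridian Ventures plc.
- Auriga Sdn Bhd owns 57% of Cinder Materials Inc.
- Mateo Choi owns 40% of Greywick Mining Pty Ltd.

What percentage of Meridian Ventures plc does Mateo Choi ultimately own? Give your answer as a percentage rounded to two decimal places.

42.42%

Mateo reaches Meridian along 4 paths.
Via Auriga → Cinder: 51% × 57% × 25% = 7.2675%.
Via Greywick → Cinder: 40% × 14% × 25% = 1.4%.
Via Juniper → Rowan: 45% × 100% × 57% = 25.65%.
Via Juniper: 45% × 18% = 8.1%.
Total: 7.2675% + 1.4% + 25.65% + 8.1% = 42.4175%.
Rounded: 42.42%.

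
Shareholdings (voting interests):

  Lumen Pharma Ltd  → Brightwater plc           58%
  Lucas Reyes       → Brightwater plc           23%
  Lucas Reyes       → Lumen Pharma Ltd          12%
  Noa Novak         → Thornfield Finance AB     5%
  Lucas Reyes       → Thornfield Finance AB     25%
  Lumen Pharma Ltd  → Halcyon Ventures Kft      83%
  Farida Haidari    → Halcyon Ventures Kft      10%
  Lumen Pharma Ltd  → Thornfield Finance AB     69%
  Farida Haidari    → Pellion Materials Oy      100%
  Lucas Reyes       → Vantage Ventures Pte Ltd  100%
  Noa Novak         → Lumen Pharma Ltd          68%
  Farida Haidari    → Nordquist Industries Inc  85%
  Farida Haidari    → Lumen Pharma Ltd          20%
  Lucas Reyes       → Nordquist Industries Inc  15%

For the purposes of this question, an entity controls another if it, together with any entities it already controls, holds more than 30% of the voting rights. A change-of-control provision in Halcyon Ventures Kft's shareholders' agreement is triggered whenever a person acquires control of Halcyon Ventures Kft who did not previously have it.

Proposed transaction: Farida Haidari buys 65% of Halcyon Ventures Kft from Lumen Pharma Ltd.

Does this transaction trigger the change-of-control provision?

Yes

The purchase adds only to Farida's holdings (Lumen's stake shrinks), so Farida is the only person who could newly come to control Halcyon.
Farida holds 100% of Pellion, so Farida controls Pellion.
Farida holds 85% of Nordquist, so Farida controls Nordquist.
In Halcyon, Farida's side holds only 10%, not > 30%.
So before the transaction, Farida does not control Halcyon.
After the purchase, Farida's direct stake in Halcyon rises to 10% + 65% = 75%, and Lumen's stake falls to 18%.
Farida holds 75% of Halcyon, so Farida controls Halcyon.
Farida did not control Halcyon before and does after, so the clause is triggered.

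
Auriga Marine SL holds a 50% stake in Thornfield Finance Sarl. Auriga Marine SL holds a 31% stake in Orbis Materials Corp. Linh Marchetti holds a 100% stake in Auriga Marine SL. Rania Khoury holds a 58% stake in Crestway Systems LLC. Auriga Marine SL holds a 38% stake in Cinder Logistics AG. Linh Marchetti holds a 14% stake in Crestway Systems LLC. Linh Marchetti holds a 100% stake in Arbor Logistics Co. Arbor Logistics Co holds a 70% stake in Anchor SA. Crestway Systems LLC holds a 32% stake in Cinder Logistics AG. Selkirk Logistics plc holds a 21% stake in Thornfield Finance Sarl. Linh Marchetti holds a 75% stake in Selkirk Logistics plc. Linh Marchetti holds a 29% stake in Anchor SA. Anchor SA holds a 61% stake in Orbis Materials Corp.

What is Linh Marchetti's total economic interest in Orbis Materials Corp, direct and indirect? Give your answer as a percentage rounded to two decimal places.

Linh reaches Orbis along 3 paths.
Via Auriga: 100% × 31% = 31%.
Via Anchor: 29% × 61% = 17.69%.
Via Arbor → Anchor: 100% × 70% × 61% = 42.7%.
Total: 31% + 17.69% + 42.7% = 91.39%.

91.39%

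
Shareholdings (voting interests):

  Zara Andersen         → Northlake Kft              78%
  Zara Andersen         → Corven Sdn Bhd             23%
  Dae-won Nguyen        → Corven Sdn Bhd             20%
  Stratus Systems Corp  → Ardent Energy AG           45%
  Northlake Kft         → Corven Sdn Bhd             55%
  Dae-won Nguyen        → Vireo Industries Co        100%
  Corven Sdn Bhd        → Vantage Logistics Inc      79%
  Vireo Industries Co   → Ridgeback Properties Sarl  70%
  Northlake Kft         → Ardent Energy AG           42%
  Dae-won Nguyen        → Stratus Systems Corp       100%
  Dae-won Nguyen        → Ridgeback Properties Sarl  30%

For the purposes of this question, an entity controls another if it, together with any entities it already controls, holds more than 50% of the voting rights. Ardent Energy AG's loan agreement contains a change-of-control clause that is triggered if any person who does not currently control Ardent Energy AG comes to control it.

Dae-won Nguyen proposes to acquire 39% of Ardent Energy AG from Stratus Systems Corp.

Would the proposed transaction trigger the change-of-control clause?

No

The purchase adds only to Dae-won's holdings (Stratus's stake shrinks), so Dae-won is the only person who could newly come to control Ardent.
Dae-won holds 100% of Vireo, so Dae-won controls Vireo.
Dae-won holds 100% of Stratus, so Dae-won controls Stratus.
Vireo and Dae-won together hold 70% + 30% = 100% of Ridgeback, so Dae-won controls Ridgeback.
In Ardent, Dae-won's side holds only 45%, not > 50%.
So before the transaction, Dae-won does not control Ardent.
After the purchase, Dae-won holds 39% of Ardent directly, and Stratus's stake falls to 6%.
After the transaction, Dae-won's side holds 6% + 39% = 45% of Ardent, not > 50%, so Dae-won still does not control Ardent.
No new person acquires control, so the clause is not triggered.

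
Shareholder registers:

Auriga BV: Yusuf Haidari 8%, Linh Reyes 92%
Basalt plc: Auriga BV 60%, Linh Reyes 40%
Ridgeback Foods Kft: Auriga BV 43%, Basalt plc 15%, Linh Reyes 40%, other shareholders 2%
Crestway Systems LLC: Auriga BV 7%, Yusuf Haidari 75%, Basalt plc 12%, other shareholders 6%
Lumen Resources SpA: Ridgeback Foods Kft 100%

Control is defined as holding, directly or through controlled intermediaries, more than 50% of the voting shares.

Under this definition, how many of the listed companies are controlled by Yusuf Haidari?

1

Yusuf holds 75% of Crestway, so Yusuf controls Crestway.
No other company's threshold is met.
Yusuf controls 1 company.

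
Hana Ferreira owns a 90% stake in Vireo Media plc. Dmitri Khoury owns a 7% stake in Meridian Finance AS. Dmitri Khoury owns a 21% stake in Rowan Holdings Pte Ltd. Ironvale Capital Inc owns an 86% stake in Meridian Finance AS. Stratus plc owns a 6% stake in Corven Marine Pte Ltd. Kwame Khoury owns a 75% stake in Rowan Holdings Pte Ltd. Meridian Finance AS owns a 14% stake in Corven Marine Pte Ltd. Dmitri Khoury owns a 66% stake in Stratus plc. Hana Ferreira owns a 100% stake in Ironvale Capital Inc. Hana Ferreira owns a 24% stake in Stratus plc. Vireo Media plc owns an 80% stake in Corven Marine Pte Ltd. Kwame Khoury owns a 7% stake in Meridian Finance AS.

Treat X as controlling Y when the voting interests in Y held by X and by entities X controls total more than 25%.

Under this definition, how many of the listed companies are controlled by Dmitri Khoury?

Dmitri holds 66% of Stratus, so Dmitri controls Stratus.
No other company's threshold is met.
Dmitri controls 1 company.

1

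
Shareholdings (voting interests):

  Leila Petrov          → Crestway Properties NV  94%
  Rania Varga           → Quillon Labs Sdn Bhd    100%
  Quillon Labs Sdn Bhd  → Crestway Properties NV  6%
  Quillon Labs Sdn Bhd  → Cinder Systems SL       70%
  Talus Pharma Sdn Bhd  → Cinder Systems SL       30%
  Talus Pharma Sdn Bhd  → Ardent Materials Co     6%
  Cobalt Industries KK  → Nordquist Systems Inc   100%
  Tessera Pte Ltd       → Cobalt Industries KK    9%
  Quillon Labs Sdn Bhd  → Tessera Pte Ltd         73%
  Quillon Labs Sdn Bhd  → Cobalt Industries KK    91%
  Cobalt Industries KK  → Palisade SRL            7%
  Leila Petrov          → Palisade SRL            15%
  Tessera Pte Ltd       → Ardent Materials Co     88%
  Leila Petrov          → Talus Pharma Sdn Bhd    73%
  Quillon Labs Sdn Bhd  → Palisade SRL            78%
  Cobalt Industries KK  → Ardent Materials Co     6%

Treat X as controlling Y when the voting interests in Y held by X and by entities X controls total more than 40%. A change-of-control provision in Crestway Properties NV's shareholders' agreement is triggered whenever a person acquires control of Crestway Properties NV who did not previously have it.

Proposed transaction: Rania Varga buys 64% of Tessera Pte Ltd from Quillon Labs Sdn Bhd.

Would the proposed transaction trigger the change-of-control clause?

The purchase adds only to Rania's holdings (Quillon's stake shrinks), so Rania is the only person who could newly come to control Crestway.
Rania holds 100% of Quillon, so Rania controls Quillon.
Quillon holds 73% of Tessera, so Rania controls Tessera.
Quillon holds 70% of Cinder, so Rania controls Cinder.
Tessera and Quillon together hold 9% + 91% = 100% of Cobalt, so Rania controls Cobalt.
Quillon and Cobalt together hold 78% + 7% = 85% of Palisade, so Rania controls Palisade.
Cobalt and Tessera together hold 6% + 88% = 94% of Ardent, so Rania controls Ardent.
Cobalt holds 100% of Nordquist, so Rania controls Nordquist.
In Crestway, Rania's side holds only 6%, not > 40%.
So before the transaction, Rania does not control Crestway.
After the purchase, Rania holds 64% of Tessera directly, and Quillon's stake falls to 9%.
Quillon and Rania together hold 9% + 64% = 73% of Tessera, so Rania controls Tessera.
After the transaction, Rania's side holds 6% of Crestway, not > 40%, so Rania still does not control Crestway.
No new person acquires control, so the clause is not triggered.

No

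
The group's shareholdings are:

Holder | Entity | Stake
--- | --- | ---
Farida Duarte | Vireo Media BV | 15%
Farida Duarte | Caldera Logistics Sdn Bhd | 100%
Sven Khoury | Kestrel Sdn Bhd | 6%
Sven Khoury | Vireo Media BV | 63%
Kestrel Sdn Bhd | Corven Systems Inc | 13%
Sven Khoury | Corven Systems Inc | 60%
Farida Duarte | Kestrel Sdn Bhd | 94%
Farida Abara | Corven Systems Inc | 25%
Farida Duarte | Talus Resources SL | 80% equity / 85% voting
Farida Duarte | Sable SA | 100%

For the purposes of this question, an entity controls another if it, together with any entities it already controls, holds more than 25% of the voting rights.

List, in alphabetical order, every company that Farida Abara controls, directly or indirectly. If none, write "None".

Farida Abara's largest direct stake is 25% in Corven, which does not meet the threshold.

None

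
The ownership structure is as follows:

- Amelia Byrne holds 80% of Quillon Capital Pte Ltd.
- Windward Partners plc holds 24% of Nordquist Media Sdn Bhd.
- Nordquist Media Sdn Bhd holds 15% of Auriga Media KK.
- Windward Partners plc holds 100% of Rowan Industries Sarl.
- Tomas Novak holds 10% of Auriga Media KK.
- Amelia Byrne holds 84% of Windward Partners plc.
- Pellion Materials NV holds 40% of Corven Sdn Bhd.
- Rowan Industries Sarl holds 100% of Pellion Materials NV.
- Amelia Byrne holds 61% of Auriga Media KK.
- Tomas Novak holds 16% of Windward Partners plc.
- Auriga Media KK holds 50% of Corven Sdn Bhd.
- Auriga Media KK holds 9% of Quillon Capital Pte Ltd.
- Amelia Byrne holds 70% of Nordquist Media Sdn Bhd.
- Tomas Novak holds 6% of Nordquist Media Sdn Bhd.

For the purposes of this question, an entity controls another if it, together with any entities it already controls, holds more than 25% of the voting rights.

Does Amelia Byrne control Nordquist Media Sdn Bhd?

Yes

Amelia holds 84% of Windward, so Amelia controls Windward.
Amelia and Windward together hold 70% + 24% = 94% of Nordquist, so Amelia controls Nordquist.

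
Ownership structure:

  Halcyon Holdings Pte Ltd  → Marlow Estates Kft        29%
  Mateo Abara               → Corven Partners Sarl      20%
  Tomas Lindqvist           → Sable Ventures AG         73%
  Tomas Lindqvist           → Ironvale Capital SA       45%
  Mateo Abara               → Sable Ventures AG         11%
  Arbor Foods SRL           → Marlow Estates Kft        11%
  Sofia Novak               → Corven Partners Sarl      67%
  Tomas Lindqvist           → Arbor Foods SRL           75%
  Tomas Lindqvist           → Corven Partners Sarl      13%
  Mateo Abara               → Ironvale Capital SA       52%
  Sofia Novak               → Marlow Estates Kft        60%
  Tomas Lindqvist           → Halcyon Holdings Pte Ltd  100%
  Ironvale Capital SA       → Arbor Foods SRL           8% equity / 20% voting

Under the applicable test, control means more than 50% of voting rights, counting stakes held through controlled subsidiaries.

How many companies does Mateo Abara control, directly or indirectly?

1

Mateo holds 52% of Ironvale, so Mateo controls Ironvale.
No other company's threshold is met.
Mateo controls 1 company.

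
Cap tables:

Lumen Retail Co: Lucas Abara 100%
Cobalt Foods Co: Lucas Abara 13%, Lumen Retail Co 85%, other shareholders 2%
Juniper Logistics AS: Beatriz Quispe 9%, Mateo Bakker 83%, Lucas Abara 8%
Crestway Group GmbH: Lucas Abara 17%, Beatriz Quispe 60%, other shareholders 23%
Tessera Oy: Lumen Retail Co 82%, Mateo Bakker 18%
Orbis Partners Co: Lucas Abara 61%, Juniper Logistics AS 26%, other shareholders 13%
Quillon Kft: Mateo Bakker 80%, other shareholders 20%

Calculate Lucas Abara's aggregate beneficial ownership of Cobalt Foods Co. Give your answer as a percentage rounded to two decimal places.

98.00%

Lucas reaches Cobalt along 2 paths.
Direct stake: 13% = 13%.
Via Lumen: 100% × 85% = 85%.
Total: 13% + 85% = 98%.
Rounded: 98.00%.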